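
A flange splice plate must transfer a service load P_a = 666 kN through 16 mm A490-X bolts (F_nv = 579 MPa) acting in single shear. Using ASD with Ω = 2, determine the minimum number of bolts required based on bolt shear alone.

A_b = π·16²/4 = 201.1 mm².
Per-bolt allowable strength R_n/Ω = 579 × 201.1 × 1 / 1000 / 2 = 58.21 kN.
n ≥ 666 / 58.21 = 11.44 → use 12 bolts.

12 bolts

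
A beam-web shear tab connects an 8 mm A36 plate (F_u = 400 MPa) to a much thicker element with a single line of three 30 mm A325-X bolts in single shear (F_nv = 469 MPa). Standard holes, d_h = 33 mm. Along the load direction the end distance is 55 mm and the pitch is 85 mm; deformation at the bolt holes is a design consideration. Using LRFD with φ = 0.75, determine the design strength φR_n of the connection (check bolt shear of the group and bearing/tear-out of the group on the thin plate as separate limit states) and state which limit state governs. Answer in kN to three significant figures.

Bolt shear: A_b = π·30²/4 = 706.9 mm²; R_n = 469 × 706.9 × 3 × 1 / 1000 = 994.5 kN → 0.75 × 994.5 = 746 kN.
Bearing (1.2 l_c t F_u ≤ 2.4 d t F_u): upper limit = 2.4·30·8·400 / 1000 = 230.4 kN.
  Edge l_c = 55 − 33/2 = 38.5 → r_n = 147.8 kN; interior l_c = 85 − 33 = 52 → r_n = 199.7 kN.
  R_n,bearing = 1·147.8 + 2·199.7 = 547.2 kN → 0.75 × 547.2 = 410 kN.
Bearing governs: 410 kN.

410 kN (bearing governs)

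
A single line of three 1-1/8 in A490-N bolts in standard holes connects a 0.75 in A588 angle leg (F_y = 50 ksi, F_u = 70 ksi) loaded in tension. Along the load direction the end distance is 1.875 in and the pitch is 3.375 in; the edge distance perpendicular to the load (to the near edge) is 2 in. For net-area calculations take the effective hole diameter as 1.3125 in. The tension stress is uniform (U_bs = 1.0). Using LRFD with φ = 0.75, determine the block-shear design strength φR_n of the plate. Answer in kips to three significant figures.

Shear plane L_v = 1.875 + 2·3.375 = 8.625 in; A_gv = 8.625 × 0.75 = 6.469 in².
A_nv = (8.625 − 2.5·1.3125) × 0.75 = 4.008 in².
A_nt = (2 − 0.5·1.3125) × 0.75 = 1.008 in².
0.6 F_u A_nv = 168.3 kips; 0.6 F_y A_gv = 194.1 kips → shear rupture governs the shear term.
R_n = 168.3 + 1.0 × 70 × 1.008 = 238.9 kips.
Design strength φR_n = 0.75 × 238.9 = 179 kips.

179 kips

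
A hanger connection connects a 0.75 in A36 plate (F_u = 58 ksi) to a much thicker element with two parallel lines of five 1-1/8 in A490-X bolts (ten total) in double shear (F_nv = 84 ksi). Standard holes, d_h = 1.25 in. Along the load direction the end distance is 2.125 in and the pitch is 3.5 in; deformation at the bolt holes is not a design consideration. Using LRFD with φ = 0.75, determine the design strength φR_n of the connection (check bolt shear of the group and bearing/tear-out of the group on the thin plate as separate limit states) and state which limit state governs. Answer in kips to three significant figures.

Bolt shear: A_b = π·1.125²/4 = 0.994 in²; R_n = 84 × 0.994 × 10 × 2 = 1670 kips → 0.75 × 1670 = 1250 kips.
Bearing (1.5 l_c t F_u ≤ 3.0 d t F_u): upper limit = 3.0·1.125·0.75·58 = 146.8 kips.
  Edge l_c = 2.125 − 1.25/2 = 1.5 → r_n = 97.88 kips; interior l_c = 3.5 − 1.25 = 2.25 → r_n = 146.8 kips.
  R_n,bearing = 2·97.88 + 8·146.8 = 1370 kips → 0.75 × 1370 = 1030 kips.
Bearing governs: 1030 kips.

1030 kips (bearing governs)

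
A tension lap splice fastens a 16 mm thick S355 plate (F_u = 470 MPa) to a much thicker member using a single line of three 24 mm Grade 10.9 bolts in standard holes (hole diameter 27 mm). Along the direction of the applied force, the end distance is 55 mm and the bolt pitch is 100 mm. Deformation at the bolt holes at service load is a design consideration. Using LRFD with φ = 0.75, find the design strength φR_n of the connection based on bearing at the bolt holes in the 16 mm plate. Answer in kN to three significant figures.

931 kN

Per bolt r_n = 1.2 l_c t F_u ≤ 2.4 d t F_u; upper limit = 2.4 × 24 × 16 × 470 / 1000 = 433.2 kN.
Edge bolt: l_c = 55 − 27/2 = 41.5 mm → 1.2 × 41.5 × 16 × 470 / 1000 = 374.5 → r_n = 374.5 kN.
Interior bolts: l_c = 100 − 27 = 73 mm → 1.2 × 73 × 16 × 470 / 1000 = 658.8 → r_n = 433.2 kN.
R_n = 1 × 374.5 + 2 × 433.2 = 1241 kN.
Design strength φR_n = 0.75 × 1241 = 931 kN.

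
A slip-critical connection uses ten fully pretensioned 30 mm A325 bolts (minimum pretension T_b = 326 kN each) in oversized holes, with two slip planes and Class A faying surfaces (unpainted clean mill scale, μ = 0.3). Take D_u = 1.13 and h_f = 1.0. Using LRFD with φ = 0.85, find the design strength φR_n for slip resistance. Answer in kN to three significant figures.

1880 kN

R_n = μ · D_u · h_f · T_b · n_s · n_b = 0.3 × 1.13 × 1.0 × 326 × 2 × 10 = 2210 kN.
Design strength φR_n = 0.85 × 2210 = 1880 kN.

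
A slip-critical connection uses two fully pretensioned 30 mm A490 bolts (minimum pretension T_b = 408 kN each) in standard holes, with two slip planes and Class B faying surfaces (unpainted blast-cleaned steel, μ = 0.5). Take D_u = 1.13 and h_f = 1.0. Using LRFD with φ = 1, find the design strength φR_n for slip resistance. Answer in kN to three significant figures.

R_n = μ · D_u · h_f · T_b · n_s · n_b = 0.5 × 1.13 × 1.0 × 408 × 2 × 2 = 922.1 kN.
Design strength φR_n = 1 × 922.1 = 922 kN.

922 kN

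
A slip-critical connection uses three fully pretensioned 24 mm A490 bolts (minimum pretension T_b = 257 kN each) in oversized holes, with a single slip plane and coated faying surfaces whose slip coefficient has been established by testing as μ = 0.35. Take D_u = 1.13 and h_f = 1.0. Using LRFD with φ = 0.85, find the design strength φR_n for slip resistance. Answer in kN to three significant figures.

R_n = μ · D_u · h_f · T_b · n_s · n_b = 0.35 × 1.13 × 1.0 × 257 × 1 × 3 = 304.9 kN.
Design strength φR_n = 0.85 × 304.9 = 259 kN.

259 kN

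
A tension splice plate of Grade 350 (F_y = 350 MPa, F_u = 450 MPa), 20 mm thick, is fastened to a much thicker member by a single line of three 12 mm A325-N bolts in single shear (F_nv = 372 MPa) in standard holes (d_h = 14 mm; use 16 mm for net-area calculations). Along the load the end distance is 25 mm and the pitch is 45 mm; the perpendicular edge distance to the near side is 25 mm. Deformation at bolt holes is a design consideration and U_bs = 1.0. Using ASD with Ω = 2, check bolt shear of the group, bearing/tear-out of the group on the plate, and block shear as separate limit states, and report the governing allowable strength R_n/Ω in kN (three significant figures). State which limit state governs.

Bolt shear: A_b = π·12²/4 = 113.1 mm²; R_n = 372 × 113.1 × 3 × 1 / 1000 = 126.2 kN → 126.2 / 2 = 63.1 kN.
Bearing: edge l_c = 18, r_n = 194.4 kN; interior l_c = 31, r_n = 259.2 kN; R_n = 194.4 + 2·259.2 = 712.8 kN → 356 kN.
Block shear: A_gv = 2300, A_nv = 1500, A_nt = 340 mm²; R_n = min(0.6F_uA_nv, 0.6F_yA_gv) + U_bs·F_u·A_nt = 558 kN → 279 kN.
Bolt shear governs: 63.1 kN.

63.1 kN (bolt shear governs)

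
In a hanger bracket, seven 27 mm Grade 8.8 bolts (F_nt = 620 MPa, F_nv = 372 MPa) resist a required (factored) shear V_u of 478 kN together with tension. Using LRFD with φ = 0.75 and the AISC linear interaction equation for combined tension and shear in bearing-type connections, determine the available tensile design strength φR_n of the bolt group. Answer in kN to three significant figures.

A_b = π·27²/4 = 572.6 mm²; f_rv = 478 × 1000 / (7 × 572.6) = 119.3 MPa.
F'_nt = 1.3 F_nt − (F_nt / φF_nv) f_rv = 1.3·620 − (620/(0.75·372))·119.3 = 541 MPa, capped at F_nt → F'_nt = 541 MPa.
R_n = F'_nt · A_b · n = 541 × 572.6 × 7 / 1000 = 2168 kN.
Design strength φR_n = 0.75 × 2168 = 1630 kN.

1630 kN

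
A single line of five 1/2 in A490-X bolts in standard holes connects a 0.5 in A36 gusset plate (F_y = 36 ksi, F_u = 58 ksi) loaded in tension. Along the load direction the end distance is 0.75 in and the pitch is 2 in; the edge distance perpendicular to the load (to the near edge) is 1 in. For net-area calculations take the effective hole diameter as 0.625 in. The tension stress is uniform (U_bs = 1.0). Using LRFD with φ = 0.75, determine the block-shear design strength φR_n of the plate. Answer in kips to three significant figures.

Shear plane L_v = 0.75 + 4·2 = 8.75 in; A_gv = 8.75 × 0.5 = 4.375 in².
A_nv = (8.75 − 4.5·0.625) × 0.5 = 2.969 in².
A_nt = (1 − 0.5·0.625) × 0.5 = 0.3438 in².
0.6 F_u A_nv = 103.3 kips; 0.6 F_y A_gv = 94.5 kips → shear yielding governs the shear term.
R_n = 94.5 + 1.0 × 58 × 0.3438 = 114.4 kips.
Design strength φR_n = 0.75 × 114.4 = 85.8 kips.

85.8 kips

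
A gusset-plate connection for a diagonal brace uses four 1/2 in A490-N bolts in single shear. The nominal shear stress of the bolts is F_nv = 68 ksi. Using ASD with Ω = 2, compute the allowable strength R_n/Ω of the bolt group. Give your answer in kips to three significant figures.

26.7 kips

A_b = π × 0.5² / 4 = 0.1963 in².
R_n = F_nv · A_b · n · n_s = 68 × 0.1963 × 4 × 1 = 53.41 kips.
Allowable strength R_n/Ω = 53.41 / 2 = 26.7 kips.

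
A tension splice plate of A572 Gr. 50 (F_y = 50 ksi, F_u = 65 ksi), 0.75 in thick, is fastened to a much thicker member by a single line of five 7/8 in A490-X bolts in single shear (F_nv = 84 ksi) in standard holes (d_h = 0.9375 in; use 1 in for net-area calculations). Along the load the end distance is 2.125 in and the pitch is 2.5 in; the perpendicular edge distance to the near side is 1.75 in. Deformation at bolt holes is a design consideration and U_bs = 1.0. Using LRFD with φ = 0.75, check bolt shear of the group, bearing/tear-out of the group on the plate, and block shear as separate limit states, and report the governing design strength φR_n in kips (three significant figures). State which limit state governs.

189 kips (bolt shear governs)

Bolt shear: A_b = π·0.875²/4 = 0.6013 in²; R_n = 84 × 0.6013 × 5 × 1 = 252.6 kips → 0.75 × 252.6 = 189 kips.
Bearing: edge l_c = 1.656, r_n = 96.89 kips; interior l_c = 1.562, r_n = 91.41 kips; R_n = 96.89 + 4·91.41 = 462.5 kips → 347 kips.
Block shear: A_gv = 9.094, A_nv = 5.719, A_nt = 0.9375 in²; R_n = min(0.6F_uA_nv, 0.6F_yA_gv) + U_bs·F_u·A_nt = 284 kips → 213 kips.
Bolt shear governs: 189 kips.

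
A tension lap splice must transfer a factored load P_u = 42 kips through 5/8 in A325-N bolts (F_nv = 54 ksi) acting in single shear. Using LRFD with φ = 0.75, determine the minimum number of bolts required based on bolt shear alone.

A_b = π·0.625²/4 = 0.3068 in².
Per-bolt design strength φR_n = 0.75 × 54 × 0.3068 × 1 = 12.43 kips.
n ≥ 42 / 12.43 = 3.38 → use 4 bolts.

4 bolts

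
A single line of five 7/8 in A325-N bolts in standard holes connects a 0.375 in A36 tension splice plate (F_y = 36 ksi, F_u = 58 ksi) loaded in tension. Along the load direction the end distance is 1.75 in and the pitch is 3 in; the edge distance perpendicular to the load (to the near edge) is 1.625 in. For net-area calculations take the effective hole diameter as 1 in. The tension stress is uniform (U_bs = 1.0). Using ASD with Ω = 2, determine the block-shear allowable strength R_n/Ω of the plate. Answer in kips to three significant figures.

67.9 kips

Shear plane L_v = 1.75 + 4·3 = 13.75 in; A_gv = 13.75 × 0.375 = 5.156 in².
A_nv = (13.75 − 4.5·1) × 0.375 = 3.469 in².
A_nt = (1.625 − 0.5·1) × 0.375 = 0.4219 in².
0.6 F_u A_nv = 120.7 kips; 0.6 F_y A_gv = 111.4 kips → shear yielding governs the shear term.
R_n = 111.4 + 1.0 × 58 × 0.4219 = 135.8 kips.
Allowable strength R_n/Ω = 135.8 / 2 = 67.9 kips.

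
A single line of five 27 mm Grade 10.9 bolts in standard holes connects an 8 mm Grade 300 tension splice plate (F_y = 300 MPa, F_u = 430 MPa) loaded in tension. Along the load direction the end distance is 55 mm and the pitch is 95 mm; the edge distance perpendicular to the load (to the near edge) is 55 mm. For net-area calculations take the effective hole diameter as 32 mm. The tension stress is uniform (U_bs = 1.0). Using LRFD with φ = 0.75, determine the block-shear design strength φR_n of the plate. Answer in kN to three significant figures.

551 kN

Shear plane L_v = 55 + 4·95 = 435 mm; A_gv = 435 × 8 = 3480 mm².
A_nv = (435 − 4.5·32) × 8 = 2328 mm².
A_nt = (55 − 0.5·32) × 8 = 312 mm².
0.6 F_u A_nv = 600.6 kN; 0.6 F_y A_gv = 626.4 kN → shear rupture governs the shear term.
R_n = 600.6 + 1.0 × 430 × 312 / 1000 = 734.8 kN.
Design strength φR_n = 0.75 × 734.8 = 551 kN.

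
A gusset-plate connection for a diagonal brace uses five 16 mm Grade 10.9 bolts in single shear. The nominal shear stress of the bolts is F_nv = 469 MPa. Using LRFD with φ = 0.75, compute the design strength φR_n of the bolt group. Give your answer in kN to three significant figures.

354 kN

A_b = π × 16² / 4 = 201.1 mm².
R_n = F_nv · A_b · n · n_s = 469 × 201.1 × 5 × 1 / 1000 = 471.5 kN.
Design strength φR_n = 0.75 × 471.5 = 354 kN.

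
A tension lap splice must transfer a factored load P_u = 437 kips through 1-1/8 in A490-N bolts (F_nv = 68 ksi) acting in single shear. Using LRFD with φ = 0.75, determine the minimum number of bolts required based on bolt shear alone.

9 bolts

A_b = π·1.125²/4 = 0.994 in².
Per-bolt design strength φR_n = 0.75 × 68 × 0.994 × 1 = 50.69 kips.
n ≥ 437 / 50.69 = 8.62 → use 9 bolts.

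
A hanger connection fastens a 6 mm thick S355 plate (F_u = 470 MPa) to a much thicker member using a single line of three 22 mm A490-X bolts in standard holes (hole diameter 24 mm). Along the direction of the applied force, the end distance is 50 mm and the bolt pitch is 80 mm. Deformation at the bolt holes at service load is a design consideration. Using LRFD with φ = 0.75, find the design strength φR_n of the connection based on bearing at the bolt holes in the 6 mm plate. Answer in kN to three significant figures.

320 kN

Per bolt r_n = 1.2 l_c t F_u ≤ 2.4 d t F_u; upper limit = 2.4 × 22 × 6 × 470 / 1000 = 148.9 kN.
Edge bolt: l_c = 50 − 24/2 = 38 mm → 1.2 × 38 × 6 × 470 / 1000 = 128.6 → r_n = 128.6 kN.
Interior bolts: l_c = 80 − 24 = 56 mm → 1.2 × 56 × 6 × 470 / 1000 = 189.5 → r_n = 148.9 kN.
R_n = 1 × 128.6 + 2 × 148.9 = 426.4 kN.
Design strength φR_n = 0.75 × 426.4 = 320 kN.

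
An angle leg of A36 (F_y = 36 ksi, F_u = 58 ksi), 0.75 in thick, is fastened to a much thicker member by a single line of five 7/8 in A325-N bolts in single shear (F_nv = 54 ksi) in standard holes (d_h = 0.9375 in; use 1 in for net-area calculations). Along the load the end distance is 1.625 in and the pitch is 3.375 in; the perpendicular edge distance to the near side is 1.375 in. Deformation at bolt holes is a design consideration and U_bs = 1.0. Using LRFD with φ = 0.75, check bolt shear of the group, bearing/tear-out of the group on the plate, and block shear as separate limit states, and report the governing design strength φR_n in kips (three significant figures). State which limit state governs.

Bolt shear: A_b = π·0.875²/4 = 0.6013 in²; R_n = 54 × 0.6013 × 5 × 1 = 162.4 kips → 0.75 × 162.4 = 122 kips.
Bearing: edge l_c = 1.156, r_n = 60.36 kips; interior l_c = 2.438, r_n = 91.35 kips; R_n = 60.36 + 4·91.35 = 425.8 kips → 319 kips.
Block shear: A_gv = 11.34, A_nv = 7.969, A_nt = 0.6562 in²; R_n = min(0.6F_uA_nv, 0.6F_yA_gv) + U_bs·F_u·A_nt = 283.1 kips → 212 kips.
Bolt shear governs: 122 kips.

122 kips (bolt shear governs)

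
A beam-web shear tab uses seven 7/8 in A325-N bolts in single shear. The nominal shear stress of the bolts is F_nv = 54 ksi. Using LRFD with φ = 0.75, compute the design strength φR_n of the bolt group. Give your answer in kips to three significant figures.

A_b = π × 0.875² / 4 = 0.6013 in².
R_n = F_nv · A_b · n · n_s = 54 × 0.6013 × 7 × 1 = 227.3 kips.
Design strength φR_n = 0.75 × 227.3 = 170 kips.

170 kips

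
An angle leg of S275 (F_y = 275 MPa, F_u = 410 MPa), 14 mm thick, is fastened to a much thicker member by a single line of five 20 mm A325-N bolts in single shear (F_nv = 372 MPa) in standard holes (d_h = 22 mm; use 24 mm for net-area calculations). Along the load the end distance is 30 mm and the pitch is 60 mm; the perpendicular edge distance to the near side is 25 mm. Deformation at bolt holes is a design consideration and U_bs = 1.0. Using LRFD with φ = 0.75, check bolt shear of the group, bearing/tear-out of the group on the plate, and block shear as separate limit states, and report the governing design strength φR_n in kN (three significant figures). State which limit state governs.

Bolt shear: A_b = π·20²/4 = 314.2 mm²; R_n = 372 × 314.2 × 5 × 1 / 1000 = 584.3 kN → 0.75 × 584.3 = 438 kN.
Bearing: edge l_c = 19, r_n = 130.9 kN; interior l_c = 38, r_n = 261.7 kN; R_n = 130.9 + 4·261.7 = 1178 kN → 883 kN.
Block shear: A_gv = 3780, A_nv = 2268, A_nt = 182 mm²; R_n = min(0.6F_uA_nv, 0.6F_yA_gv) + U_bs·F_u·A_nt = 632.5 kN → 474 kN.
Bolt shear governs: 438 kN.

438 kN (bolt shear governs)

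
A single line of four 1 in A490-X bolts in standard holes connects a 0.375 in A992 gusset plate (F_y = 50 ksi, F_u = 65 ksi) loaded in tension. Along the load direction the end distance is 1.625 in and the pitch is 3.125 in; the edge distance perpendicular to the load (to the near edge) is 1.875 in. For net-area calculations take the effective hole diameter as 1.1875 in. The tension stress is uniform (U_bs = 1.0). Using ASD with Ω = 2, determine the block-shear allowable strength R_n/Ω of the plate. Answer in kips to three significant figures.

65.7 kips

Shear plane L_v = 1.625 + 3·3.125 = 11 in; A_gv = 11 × 0.375 = 4.125 in².
A_nv = (11 − 3.5·1.1875) × 0.375 = 2.566 in².
A_nt = (1.875 − 0.5·1.1875) × 0.375 = 0.4805 in².
0.6 F_u A_nv = 100.1 kips; 0.6 F_y A_gv = 123.8 kips → shear rupture governs the shear term.
R_n = 100.1 + 1.0 × 65 × 0.4805 = 131.3 kips.
Allowable strength R_n/Ω = 131.3 / 2 = 65.7 kips.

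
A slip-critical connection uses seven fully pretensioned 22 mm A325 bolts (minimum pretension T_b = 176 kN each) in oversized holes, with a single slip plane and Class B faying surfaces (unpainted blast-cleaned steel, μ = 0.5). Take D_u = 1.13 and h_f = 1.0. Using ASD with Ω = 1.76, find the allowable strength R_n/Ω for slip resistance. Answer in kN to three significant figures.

395 kN

R_n = μ · D_u · h_f · T_b · n_s · n_b = 0.5 × 1.13 × 1.0 × 176 × 1 × 7 = 696.1 kN.
Allowable strength R_n/Ω = 696.1 / 1.76 = 395 kN.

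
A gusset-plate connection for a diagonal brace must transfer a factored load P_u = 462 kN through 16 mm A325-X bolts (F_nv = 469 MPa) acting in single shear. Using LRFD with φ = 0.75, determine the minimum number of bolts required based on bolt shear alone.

A_b = π·16²/4 = 201.1 mm².
Per-bolt design strength φR_n = 0.75 × 469 × 201.1 × 1 / 1000 = 70.72 kN.
n ≥ 462 / 70.72 = 6.532 → use 7 bolts.

7 bolts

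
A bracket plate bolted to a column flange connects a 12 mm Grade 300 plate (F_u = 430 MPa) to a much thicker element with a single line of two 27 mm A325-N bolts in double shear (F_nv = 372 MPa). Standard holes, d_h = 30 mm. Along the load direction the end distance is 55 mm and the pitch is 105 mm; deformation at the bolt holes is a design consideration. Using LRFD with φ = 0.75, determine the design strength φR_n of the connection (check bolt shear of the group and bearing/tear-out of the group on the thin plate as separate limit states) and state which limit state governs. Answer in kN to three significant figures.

437 kN (bearing governs)

Bolt shear: A_b = π·27²/4 = 572.6 mm²; R_n = 372 × 572.6 × 2 × 2 / 1000 = 852 kN → 0.75 × 852 = 639 kN.
Bearing (1.2 l_c t F_u ≤ 2.4 d t F_u): upper limit = 2.4·27·12·430 / 1000 = 334.4 kN.
  Edge l_c = 55 − 30/2 = 40 → r_n = 247.7 kN; interior l_c = 105 − 30 = 75 → r_n = 334.4 kN.
  R_n,bearing = 1·247.7 + 1·334.4 = 582 kN → 0.75 × 582 = 437 kN.
Bearing governs: 437 kN.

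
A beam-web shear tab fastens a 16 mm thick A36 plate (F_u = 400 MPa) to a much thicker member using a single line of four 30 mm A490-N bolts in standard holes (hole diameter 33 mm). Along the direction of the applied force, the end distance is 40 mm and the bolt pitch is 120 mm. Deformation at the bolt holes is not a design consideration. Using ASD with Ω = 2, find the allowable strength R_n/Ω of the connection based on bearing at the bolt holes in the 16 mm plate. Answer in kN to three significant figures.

977 kN

Per bolt r_n = 1.5 l_c t F_u ≤ 3.0 d t F_u; upper limit = 3.0 × 30 × 16 × 400 / 1000 = 576 kN.
Edge bolt: l_c = 40 − 33/2 = 23.5 mm → 1.5 × 23.5 × 16 × 400 / 1000 = 225.6 → r_n = 225.6 kN.
Interior bolts: l_c = 120 − 33 = 87 mm → 1.5 × 87 × 16 × 400 / 1000 = 835.2 → r_n = 576 kN.
R_n = 1 × 225.6 + 3 × 576 = 1954 kN.
Allowable strength R_n/Ω = 1954 / 2 = 977 kN.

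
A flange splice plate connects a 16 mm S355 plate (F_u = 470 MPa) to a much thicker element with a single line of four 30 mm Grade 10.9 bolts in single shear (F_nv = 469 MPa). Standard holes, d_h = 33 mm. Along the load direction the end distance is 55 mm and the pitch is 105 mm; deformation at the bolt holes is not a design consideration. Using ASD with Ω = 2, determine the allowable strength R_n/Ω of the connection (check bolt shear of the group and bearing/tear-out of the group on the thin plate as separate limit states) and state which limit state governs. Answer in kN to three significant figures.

Bolt shear: A_b = π·30²/4 = 706.9 mm²; R_n = 469 × 706.9 × 4 × 1 / 1000 = 1326 kN → 1326 / 2 = 663 kN.
Bearing (1.5 l_c t F_u ≤ 3.0 d t F_u): upper limit = 3.0·30·16·470 / 1000 = 676.8 kN.
  Edge l_c = 55 − 33/2 = 38.5 → r_n = 434.3 kN; interior l_c = 105 − 33 = 72 → r_n = 676.8 kN.
  R_n,bearing = 1·434.3 + 3·676.8 = 2465 kN → 2465 / 2 = 1230 kN.
Bolt shear governs: 663 kN.

663 kN (bolt shear governs)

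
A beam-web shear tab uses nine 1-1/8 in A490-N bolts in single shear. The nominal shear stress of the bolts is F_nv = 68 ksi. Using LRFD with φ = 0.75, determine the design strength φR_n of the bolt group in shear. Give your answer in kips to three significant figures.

A_b = π × 1.125² / 4 = 0.994 in².
R_n = F_nv · A_b · n · n_s = 68 × 0.994 × 9 × 1 = 608.3 kips.
Design strength φR_n = 0.75 × 608.3 = 456 kips.

456 kips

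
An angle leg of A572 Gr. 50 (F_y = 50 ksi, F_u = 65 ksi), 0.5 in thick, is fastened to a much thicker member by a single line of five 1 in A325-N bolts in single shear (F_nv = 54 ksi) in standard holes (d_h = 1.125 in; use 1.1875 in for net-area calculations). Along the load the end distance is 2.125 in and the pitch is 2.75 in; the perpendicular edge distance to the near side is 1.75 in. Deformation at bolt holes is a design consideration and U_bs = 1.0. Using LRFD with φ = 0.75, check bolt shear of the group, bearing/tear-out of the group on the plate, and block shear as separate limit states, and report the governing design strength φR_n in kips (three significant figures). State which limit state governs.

Bolt shear: A_b = π·1²/4 = 0.7854 in²; R_n = 54 × 0.7854 × 5 × 1 = 212.1 kips → 0.75 × 212.1 = 159 kips.
Bearing: edge l_c = 1.562, r_n = 60.94 kips; interior l_c = 1.625, r_n = 63.38 kips; R_n = 60.94 + 4·63.38 = 314.4 kips → 236 kips.
Block shear: A_gv = 6.562, A_nv = 3.891, A_nt = 0.5781 in²; R_n = min(0.6F_uA_nv, 0.6F_yA_gv) + U_bs·F_u·A_nt = 189.3 kips → 142 kips.
Block shear governs: 142 kips.

142 kips (block shear governs)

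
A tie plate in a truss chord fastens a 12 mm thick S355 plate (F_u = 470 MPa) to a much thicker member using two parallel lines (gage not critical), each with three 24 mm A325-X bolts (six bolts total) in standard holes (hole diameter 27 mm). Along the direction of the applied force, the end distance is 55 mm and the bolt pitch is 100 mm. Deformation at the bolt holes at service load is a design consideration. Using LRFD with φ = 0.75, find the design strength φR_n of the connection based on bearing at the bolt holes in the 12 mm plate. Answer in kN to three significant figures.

Per bolt r_n = 1.2 l_c t F_u ≤ 2.4 d t F_u; upper limit = 2.4 × 24 × 12 × 470 / 1000 = 324.9 kN.
Edge bolt: l_c = 55 − 27/2 = 41.5 mm → 1.2 × 41.5 × 12 × 470 / 1000 = 280.9 → r_n = 280.9 kN.
Interior bolts: l_c = 100 − 27 = 73 mm → 1.2 × 73 × 12 × 470 / 1000 = 494.1 → r_n = 324.9 kN.
R_n = 2 × 280.9 + 4 × 324.9 = 1861 kN.
Design strength φR_n = 0.75 × 1861 = 1400 kN.

1400 kN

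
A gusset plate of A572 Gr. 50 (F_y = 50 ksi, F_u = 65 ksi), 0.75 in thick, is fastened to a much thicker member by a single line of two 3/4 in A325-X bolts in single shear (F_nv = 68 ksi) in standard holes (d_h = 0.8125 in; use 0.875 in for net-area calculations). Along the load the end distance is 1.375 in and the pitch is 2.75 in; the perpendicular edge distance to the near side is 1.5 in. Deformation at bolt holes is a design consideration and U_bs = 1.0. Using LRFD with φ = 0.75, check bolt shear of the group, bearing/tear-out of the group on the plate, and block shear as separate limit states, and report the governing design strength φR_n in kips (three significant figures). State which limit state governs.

45.1 kips (bolt shear governs)

Bolt shear: A_b = π·0.75²/4 = 0.4418 in²; R_n = 68 × 0.4418 × 2 × 1 = 60.08 kips → 0.75 × 60.08 = 45.1 kips.
Bearing: edge l_c = 0.9688, r_n = 56.67 kips; interior l_c = 1.938, r_n = 87.75 kips; R_n = 56.67 + 1·87.75 = 144.4 kips → 108 kips.
Block shear: A_gv = 3.094, A_nv = 2.109, A_nt = 0.7969 in²; R_n = min(0.6F_uA_nv, 0.6F_yA_gv) + U_bs·F_u·A_nt = 134.1 kips → 101 kips.
Bolt shear governs: 45.1 kips.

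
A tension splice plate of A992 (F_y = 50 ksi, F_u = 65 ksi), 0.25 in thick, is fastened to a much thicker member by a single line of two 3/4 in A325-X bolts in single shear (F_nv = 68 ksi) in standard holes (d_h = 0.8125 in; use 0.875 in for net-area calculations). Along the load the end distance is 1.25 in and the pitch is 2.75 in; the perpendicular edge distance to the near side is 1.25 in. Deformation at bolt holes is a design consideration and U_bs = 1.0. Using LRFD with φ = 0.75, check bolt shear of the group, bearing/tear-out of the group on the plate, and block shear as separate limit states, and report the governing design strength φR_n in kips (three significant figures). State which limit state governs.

29.6 kips (block shear governs)

Bolt shear: A_b = π·0.75²/4 = 0.4418 in²; R_n = 68 × 0.4418 × 2 × 1 = 60.08 kips → 0.75 × 60.08 = 45.1 kips.
Bearing: edge l_c = 0.8438, r_n = 16.45 kips; interior l_c = 1.938, r_n = 29.25 kips; R_n = 16.45 + 1·29.25 = 45.7 kips → 34.3 kips.
Block shear: A_gv = 1, A_nv = 0.6719, A_nt = 0.2031 in²; R_n = min(0.6F_uA_nv, 0.6F_yA_gv) + U_bs·F_u·A_nt = 39.41 kips → 29.6 kips.
Block shear governs: 29.6 kips.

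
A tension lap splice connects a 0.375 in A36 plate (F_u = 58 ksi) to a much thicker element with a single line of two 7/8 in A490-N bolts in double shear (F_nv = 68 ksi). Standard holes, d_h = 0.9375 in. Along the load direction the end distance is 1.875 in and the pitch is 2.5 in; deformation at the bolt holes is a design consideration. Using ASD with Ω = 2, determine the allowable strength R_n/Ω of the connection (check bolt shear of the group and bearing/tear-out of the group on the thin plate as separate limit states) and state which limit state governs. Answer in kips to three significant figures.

Bolt shear: A_b = π·0.875²/4 = 0.6013 in²; R_n = 68 × 0.6013 × 2 × 2 = 163.6 kips → 163.6 / 2 = 81.8 kips.
Bearing (1.2 l_c t F_u ≤ 2.4 d t F_u): upper limit = 2.4·0.875·0.375·58 = 45.68 kips.
  Edge l_c = 1.875 − 0.9375/2 = 1.406 → r_n = 36.7 kips; interior l_c = 2.5 − 0.9375 = 1.562 → r_n = 40.78 kips.
  R_n,bearing = 1·36.7 + 1·40.78 = 77.48 kips → 77.48 / 2 = 38.7 kips.
Bearing governs: 38.7 kips.

38.7 kips (bearing governs)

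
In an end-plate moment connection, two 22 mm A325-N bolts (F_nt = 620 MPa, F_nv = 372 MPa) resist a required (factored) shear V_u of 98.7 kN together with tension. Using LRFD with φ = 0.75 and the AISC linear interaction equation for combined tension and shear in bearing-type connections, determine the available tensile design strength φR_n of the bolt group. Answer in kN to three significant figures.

295 kN

A_b = π·22²/4 = 380.1 mm²; f_rv = 98.7 × 1000 / (2 × 380.1) = 129.8 MPa.
F'_nt = 1.3 F_nt − (F_nt / φF_nv) f_rv = 1.3·620 − (620/(0.75·372))·129.8 = 517.5 MPa, capped at F_nt → F'_nt = 517.5 MPa.
R_n = F'_nt · A_b · n = 517.5 × 380.1 × 2 / 1000 = 393.4 kN.
Design strength φR_n = 0.75 × 393.4 = 295 kN.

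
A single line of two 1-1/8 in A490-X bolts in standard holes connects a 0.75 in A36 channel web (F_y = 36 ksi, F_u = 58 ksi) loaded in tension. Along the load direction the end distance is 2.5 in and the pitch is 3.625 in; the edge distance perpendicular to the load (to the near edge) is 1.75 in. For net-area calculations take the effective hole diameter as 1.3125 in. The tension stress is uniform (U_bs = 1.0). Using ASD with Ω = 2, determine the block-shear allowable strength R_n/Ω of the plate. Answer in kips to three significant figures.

Shear plane L_v = 2.5 + 1·3.625 = 6.125 in; A_gv = 6.125 × 0.75 = 4.594 in².
A_nv = (6.125 − 1.5·1.3125) × 0.75 = 3.117 in².
A_nt = (1.75 − 0.5·1.3125) × 0.75 = 0.8203 in².
0.6 F_u A_nv = 108.5 kips; 0.6 F_y A_gv = 99.22 kips → shear yielding governs the shear term.
R_n = 99.22 + 1.0 × 58 × 0.8203 = 146.8 kips.
Allowable strength R_n/Ω = 146.8 / 2 = 73.4 kips.

73.4 kips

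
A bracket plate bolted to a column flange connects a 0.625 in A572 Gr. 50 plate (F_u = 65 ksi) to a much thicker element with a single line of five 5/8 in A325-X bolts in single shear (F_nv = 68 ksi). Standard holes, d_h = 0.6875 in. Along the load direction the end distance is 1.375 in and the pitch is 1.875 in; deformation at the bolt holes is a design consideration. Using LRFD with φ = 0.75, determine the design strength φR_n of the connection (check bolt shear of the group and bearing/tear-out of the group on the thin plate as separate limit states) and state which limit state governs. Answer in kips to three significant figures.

Bolt shear: A_b = π·0.625²/4 = 0.3068 in²; R_n = 68 × 0.3068 × 5 × 1 = 104.3 kips → 0.75 × 104.3 = 78.2 kips.
Bearing (1.2 l_c t F_u ≤ 2.4 d t F_u): upper limit = 2.4·0.625·0.625·65 = 60.94 kips.
  Edge l_c = 1.375 − 0.6875/2 = 1.031 → r_n = 50.27 kips; interior l_c = 1.875 − 0.6875 = 1.188 → r_n = 57.89 kips.
  R_n,bearing = 1·50.27 + 4·57.89 = 281.8 kips → 0.75 × 281.8 = 211 kips.
Bolt shear governs: 78.2 kips.

78.2 kips (bolt shear governs)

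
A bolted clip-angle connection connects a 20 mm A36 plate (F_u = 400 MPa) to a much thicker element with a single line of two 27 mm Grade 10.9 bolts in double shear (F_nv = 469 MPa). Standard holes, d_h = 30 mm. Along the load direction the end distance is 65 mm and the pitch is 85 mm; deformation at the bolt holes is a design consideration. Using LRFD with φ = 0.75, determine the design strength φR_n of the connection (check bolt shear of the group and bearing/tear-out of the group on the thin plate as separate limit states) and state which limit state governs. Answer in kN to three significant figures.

749 kN (bearing governs)

Bolt shear: A_b = π·27²/4 = 572.6 mm²; R_n = 469 × 572.6 × 2 × 2 / 1000 = 1074 kN → 0.75 × 1074 = 806 kN.
Bearing (1.2 l_c t F_u ≤ 2.4 d t F_u): upper limit = 2.4·27·20·400 / 1000 = 518.4 kN.
  Edge l_c = 65 − 30/2 = 50 → r_n = 480 kN; interior l_c = 85 − 30 = 55 → r_n = 518.4 kN.
  R_n,bearing = 1·480 + 1·518.4 = 998.4 kN → 0.75 × 998.4 = 749 kN.
Bearing governs: 749 kN.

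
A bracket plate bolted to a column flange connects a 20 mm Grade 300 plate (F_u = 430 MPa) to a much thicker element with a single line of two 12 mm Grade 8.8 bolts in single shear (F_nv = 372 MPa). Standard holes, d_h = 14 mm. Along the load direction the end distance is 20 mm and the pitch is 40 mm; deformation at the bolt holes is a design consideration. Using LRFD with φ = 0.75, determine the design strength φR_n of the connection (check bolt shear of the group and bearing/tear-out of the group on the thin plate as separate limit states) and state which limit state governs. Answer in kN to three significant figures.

63.1 kN (bolt shear governs)

Bolt shear: A_b = π·12²/4 = 113.1 mm²; R_n = 372 × 113.1 × 2 × 1 / 1000 = 84.14 kN → 0.75 × 84.14 = 63.1 kN.
Bearing (1.2 l_c t F_u ≤ 2.4 d t F_u): upper limit = 2.4·12·20·430 / 1000 = 247.7 kN.
  Edge l_c = 20 − 14/2 = 13 → r_n = 134.2 kN; interior l_c = 40 − 14 = 26 → r_n = 247.7 kN.
  R_n,bearing = 1·134.2 + 1·247.7 = 381.8 kN → 0.75 × 381.8 = 286 kN.
Bolt shear governs: 63.1 kN.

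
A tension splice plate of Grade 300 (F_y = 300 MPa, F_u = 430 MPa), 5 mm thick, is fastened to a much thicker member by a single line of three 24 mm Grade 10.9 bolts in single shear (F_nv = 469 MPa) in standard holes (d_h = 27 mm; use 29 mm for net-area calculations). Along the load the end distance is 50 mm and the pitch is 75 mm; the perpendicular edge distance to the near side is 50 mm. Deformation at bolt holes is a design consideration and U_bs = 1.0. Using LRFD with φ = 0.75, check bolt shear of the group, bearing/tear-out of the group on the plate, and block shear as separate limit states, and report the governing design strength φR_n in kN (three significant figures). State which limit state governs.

181 kN (block shear governs)

Bolt shear: A_b = π·24²/4 = 452.4 mm²; R_n = 469 × 452.4 × 3 × 1 / 1000 = 636.5 kN → 0.75 × 636.5 = 477 kN.
Bearing: edge l_c = 36.5, r_n = 94.17 kN; interior l_c = 48, r_n = 123.8 kN; R_n = 94.17 + 2·123.8 = 341.9 kN → 256 kN.
Block shear: A_gv = 1000, A_nv = 637.5, A_nt = 177.5 mm²; R_n = min(0.6F_uA_nv, 0.6F_yA_gv) + U_bs·F_u·A_nt = 240.8 kN → 181 kN.
Block shear governs: 181 kN.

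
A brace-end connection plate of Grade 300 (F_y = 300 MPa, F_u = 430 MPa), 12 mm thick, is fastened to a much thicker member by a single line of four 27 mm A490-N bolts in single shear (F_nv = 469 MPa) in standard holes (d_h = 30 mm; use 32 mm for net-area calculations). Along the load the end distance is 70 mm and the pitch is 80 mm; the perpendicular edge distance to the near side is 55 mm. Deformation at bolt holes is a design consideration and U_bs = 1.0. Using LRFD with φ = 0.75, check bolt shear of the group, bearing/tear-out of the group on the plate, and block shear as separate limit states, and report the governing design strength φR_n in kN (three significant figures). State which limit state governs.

Bolt shear: A_b = π·27²/4 = 572.6 mm²; R_n = 469 × 572.6 × 4 × 1 / 1000 = 1074 kN → 0.75 × 1074 = 806 kN.
Bearing: edge l_c = 55, r_n = 334.4 kN; interior l_c = 50, r_n = 309.6 kN; R_n = 334.4 + 3·309.6 = 1263 kN → 947 kN.
Block shear: A_gv = 3720, A_nv = 2376, A_nt = 468 mm²; R_n = min(0.6F_uA_nv, 0.6F_yA_gv) + U_bs·F_u·A_nt = 814.2 kN → 611 kN.
Block shear governs: 611 kN.

611 kN (block shear governs)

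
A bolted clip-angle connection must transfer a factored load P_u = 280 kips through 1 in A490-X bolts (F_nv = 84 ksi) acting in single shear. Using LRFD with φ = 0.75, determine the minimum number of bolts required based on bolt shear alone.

A_b = π·1²/4 = 0.7854 in².
Per-bolt design strength φR_n = 0.75 × 84 × 0.7854 × 1 = 49.48 kips.
n ≥ 280 / 49.48 = 5.659 → use 6 bolts.

6 bolts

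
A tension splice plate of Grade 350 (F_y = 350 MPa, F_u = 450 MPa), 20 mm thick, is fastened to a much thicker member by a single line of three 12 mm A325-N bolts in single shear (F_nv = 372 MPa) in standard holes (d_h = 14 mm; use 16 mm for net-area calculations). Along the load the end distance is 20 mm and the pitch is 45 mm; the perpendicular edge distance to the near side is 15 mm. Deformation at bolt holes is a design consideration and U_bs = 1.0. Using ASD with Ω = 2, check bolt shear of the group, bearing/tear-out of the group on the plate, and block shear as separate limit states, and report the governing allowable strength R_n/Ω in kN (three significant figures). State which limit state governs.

Bolt shear: A_b = π·12²/4 = 113.1 mm²; R_n = 372 × 113.1 × 3 × 1 / 1000 = 126.2 kN → 126.2 / 2 = 63.1 kN.
Bearing: edge l_c = 13, r_n = 140.4 kN; interior l_c = 31, r_n = 259.2 kN; R_n = 140.4 + 2·259.2 = 658.8 kN → 329 kN.
Block shear: A_gv = 2200, A_nv = 1400, A_nt = 140 mm²; R_n = min(0.6F_uA_nv, 0.6F_yA_gv) + U_bs·F_u·A_nt = 441 kN → 220 kN.
Bolt shear governs: 63.1 kN.

63.1 kN (bolt shear governs)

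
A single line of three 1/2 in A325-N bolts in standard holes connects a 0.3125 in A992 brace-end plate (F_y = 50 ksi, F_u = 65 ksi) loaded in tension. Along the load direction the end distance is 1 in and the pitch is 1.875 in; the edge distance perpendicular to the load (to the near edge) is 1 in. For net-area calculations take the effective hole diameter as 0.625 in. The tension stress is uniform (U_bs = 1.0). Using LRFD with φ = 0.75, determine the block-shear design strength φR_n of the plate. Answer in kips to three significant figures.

Shear plane L_v = 1 + 2·1.875 = 4.75 in; A_gv = 4.75 × 0.3125 = 1.484 in².
A_nv = (4.75 − 2.5·0.625) × 0.3125 = 0.9961 in².
A_nt = (1 − 0.5·0.625) × 0.3125 = 0.2148 in².
0.6 F_u A_nv = 38.85 kips; 0.6 F_y A_gv = 44.53 kips → shear rupture governs the shear term.
R_n = 38.85 + 1.0 × 65 × 0.2148 = 52.81 kips.
Design strength φR_n = 0.75 × 52.81 = 39.6 kips.

39.6 kips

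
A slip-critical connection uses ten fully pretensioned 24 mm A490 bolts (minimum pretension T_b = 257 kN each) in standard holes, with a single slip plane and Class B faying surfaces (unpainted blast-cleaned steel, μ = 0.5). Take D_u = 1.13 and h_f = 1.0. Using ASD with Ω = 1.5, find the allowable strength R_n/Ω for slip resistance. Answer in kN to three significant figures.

R_n = μ · D_u · h_f · T_b · n_s · n_b = 0.5 × 1.13 × 1.0 × 257 × 1 × 10 = 1452 kN.
Allowable strength R_n/Ω = 1452 / 1.5 = 968 kN.

968 kN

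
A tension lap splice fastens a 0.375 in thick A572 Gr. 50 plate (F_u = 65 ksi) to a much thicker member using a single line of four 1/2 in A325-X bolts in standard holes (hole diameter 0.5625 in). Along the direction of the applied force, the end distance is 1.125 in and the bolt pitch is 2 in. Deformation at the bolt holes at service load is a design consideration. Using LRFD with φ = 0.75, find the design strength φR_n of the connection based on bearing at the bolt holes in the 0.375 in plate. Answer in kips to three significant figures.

84.3 kips

Per bolt r_n = 1.2 l_c t F_u ≤ 2.4 d t F_u; upper limit = 2.4 × 0.5 × 0.375 × 65 = 29.25 kips.
Edge bolt: l_c = 1.125 − 0.5625/2 = 0.8438 in → 1.2 × 0.8438 × 0.375 × 65 = 24.68 → r_n = 24.68 kips.
Interior bolts: l_c = 2 − 0.5625 = 1.438 in → 1.2 × 1.438 × 0.375 × 65 = 42.05 → r_n = 29.25 kips.
R_n = 1 × 24.68 + 3 × 29.25 = 112.4 kips.
Design strength φR_n = 0.75 × 112.4 = 84.3 kips.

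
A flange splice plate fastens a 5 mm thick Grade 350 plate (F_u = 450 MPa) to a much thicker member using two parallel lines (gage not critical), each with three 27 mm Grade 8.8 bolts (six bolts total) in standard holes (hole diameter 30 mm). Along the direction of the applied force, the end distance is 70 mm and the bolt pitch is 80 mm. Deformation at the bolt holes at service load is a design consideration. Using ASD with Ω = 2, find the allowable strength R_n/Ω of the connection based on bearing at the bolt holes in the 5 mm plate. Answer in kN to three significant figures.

416 kN

Per bolt r_n = 1.2 l_c t F_u ≤ 2.4 d t F_u; upper limit = 2.4 × 27 × 5 × 450 / 1000 = 145.8 kN.
Edge bolt: l_c = 70 − 30/2 = 55 mm → 1.2 × 55 × 5 × 450 / 1000 = 148.5 → r_n = 145.8 kN.
Interior bolts: l_c = 80 − 30 = 50 mm → 1.2 × 50 × 5 × 450 / 1000 = 135 → r_n = 135 kN.
R_n = 2 × 145.8 + 4 × 135 = 831.6 kN.
Allowable strength R_n/Ω = 831.6 / 2 = 416 kN.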